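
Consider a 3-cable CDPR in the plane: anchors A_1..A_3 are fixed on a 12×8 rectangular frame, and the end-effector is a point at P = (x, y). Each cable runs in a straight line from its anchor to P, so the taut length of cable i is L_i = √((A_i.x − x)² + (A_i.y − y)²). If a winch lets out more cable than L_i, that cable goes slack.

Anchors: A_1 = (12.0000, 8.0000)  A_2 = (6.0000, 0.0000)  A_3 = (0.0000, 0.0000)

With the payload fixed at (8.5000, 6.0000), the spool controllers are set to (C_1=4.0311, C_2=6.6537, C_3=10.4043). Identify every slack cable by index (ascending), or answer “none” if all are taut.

cable 1: L_1 = ‖A_1−P‖ = 4.0311;  C_1 = 4.0311 → taut
cable 2: L_2 = ‖A_2−P‖ = 6.5000;  C_2 = 6.6537 → slack
cable 3: L_3 = ‖A_3−P‖ = 10.4043;  C_3 = 10.4043 → taut

2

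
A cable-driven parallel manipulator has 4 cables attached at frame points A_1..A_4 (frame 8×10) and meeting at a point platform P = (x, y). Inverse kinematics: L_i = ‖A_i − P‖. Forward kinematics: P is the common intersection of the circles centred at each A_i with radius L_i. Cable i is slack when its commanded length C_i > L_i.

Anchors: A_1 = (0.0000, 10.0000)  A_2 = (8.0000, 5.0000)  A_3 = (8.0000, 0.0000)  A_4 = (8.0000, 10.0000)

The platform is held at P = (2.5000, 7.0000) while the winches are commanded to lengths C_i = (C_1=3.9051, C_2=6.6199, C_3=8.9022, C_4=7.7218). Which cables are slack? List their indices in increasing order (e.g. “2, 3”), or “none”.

i=1: geometric 3.9051 vs commanded 3.9051 ⇒ taut
i=2: geometric 5.8523 vs commanded 6.6199 ⇒ slack
i=3: geometric 8.9022 vs commanded 8.9022 ⇒ taut
i=4: geometric 6.2650 vs commanded 7.7218 ⇒ slack

2, 4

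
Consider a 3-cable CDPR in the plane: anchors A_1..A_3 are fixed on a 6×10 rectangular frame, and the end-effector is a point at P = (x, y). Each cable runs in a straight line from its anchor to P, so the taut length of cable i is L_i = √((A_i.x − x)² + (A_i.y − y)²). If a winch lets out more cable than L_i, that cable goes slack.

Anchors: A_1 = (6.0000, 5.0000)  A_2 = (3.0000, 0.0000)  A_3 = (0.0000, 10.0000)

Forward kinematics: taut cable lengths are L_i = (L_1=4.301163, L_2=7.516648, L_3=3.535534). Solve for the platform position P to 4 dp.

(2.5000, 7.5000)

expand ‖A_i−P‖²=L_i² and subtract eq 1 (k_i ≔ ‖A_i‖²−L_i²)
k_1 = 36.0000+25.0000−18.5000 = 42.5000
eq1−eq2 → [6.0000  10.0000]·P = 90.0000
eq1−eq3 → [12.0000  -10.0000]·P = -45.0000
2×2 solve → P = (2.5000, 7.5000)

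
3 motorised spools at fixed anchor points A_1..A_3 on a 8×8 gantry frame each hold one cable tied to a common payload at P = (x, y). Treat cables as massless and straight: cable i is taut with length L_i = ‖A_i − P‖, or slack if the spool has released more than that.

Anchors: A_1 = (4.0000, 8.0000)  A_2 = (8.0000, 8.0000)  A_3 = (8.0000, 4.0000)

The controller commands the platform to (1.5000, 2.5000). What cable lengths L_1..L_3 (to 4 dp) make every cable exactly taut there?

L_1 = √((4.0000−1.5000)² + (8.0000−2.5000)²) = 6.0415
L_2 = √((8.0000−1.5000)² + (8.0000−2.5000)²) = 8.5147
L_3 = √((8.0000−1.5000)² + (4.0000−2.5000)²) = 6.6708

(6.0415, 8.5147, 6.6708)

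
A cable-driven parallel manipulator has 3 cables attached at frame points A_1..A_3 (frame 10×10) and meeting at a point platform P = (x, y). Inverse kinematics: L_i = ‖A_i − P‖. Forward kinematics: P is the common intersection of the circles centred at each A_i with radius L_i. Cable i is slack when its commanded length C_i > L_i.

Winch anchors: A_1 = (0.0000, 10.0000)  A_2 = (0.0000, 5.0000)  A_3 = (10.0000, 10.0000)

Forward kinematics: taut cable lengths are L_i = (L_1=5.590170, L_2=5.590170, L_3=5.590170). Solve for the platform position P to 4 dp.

each cable: (A_i−P)·(A_i−P) = L_i²; let c_i = ‖A_i‖²−L_i²
c_1 = 0.0000+100.0000−31.2500 = 68.7500
row 1: 0.0000x + 10.0000y = 75.0000  (c_2=-6.2500)
row 2: -20.0000x + 0.0000y = -100.0000  (c_3=168.7500)
Cramer on rows 1–2 → x = 5.0000, y = 7.5000

(5.0000, 7.5000)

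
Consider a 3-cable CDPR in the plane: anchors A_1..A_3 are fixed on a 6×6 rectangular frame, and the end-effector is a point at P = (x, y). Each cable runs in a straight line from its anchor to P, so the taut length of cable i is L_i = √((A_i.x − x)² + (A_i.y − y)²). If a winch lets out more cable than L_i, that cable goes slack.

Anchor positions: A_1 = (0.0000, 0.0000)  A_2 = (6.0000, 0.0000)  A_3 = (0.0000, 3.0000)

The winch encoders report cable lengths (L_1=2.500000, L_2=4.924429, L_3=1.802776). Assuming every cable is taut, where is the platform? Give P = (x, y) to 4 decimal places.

circle eqns → linear via eq_j − eq_1; set c_j = A_j·A_j − L_j²
c_1 = 0.0000+0.0000−6.2500 = -6.2500
-12.0000·x + 0.0000·y = c_1−c_2 = -18.0000
0.0000·x − 6.0000·y = c_1−c_3 = -12.0000
solve first two rows → x=1.5000, y=2.0000

(1.5000, 2.0000)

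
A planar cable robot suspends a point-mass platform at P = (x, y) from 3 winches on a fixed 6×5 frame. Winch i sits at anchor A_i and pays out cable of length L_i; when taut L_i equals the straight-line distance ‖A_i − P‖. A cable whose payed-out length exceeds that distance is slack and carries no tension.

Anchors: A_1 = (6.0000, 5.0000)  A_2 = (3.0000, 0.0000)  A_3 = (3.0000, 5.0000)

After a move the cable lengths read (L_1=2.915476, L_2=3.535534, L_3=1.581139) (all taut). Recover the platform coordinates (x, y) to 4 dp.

(3.5000, 3.5000)

expand ‖A_i−P‖²=L_i² and subtract eq 1 (q_i ≔ ‖A_i‖²−L_i²)
q_1 = 36.0000+25.0000−8.5000 = 52.5000
eq1−eq2 → [6.0000  10.0000]·P = 56.0000
eq1−eq3 → [6.0000  0.0000]·P = 21.0000
2×2 solve → P = (3.5000, 3.5000)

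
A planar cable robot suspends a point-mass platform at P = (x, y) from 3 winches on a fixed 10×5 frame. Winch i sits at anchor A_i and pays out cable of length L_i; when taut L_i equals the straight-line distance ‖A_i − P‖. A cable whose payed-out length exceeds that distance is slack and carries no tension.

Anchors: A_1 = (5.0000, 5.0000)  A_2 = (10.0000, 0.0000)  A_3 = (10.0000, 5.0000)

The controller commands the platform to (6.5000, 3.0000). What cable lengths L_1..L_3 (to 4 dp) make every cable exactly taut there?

L_1: Δ = A_1−P = (-1.5000, 2.0000) → ‖Δ‖ = √6.2500 = 2.5000
L_2: Δ = A_2−P = (3.5000, -3.0000) → ‖Δ‖ = √21.2500 = 4.6098
L_3: Δ = A_3−P = (3.5000, 2.0000) → ‖Δ‖ = √16.2500 = 4.0311

(2.5000, 4.6098, 4.0311)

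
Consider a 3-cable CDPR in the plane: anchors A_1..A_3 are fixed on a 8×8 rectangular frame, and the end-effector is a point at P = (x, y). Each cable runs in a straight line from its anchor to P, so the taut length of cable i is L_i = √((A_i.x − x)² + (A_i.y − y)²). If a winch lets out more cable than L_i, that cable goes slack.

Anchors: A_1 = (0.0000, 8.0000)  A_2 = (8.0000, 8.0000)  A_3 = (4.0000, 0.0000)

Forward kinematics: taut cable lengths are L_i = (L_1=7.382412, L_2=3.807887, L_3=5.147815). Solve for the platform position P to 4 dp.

(6.5000, 4.5000)

expand ‖A_i−P‖²=L_i² and subtract eq 1 (k_i ≔ ‖A_i‖²−L_i²)
k_1 = 0.0000+64.0000−54.5000 = 9.5000
eq1−eq2 → [-16.0000  0.0000]·P = -104.0000
eq1−eq3 → [-8.0000  16.0000]·P = 20.0000
2×2 solve → P = (6.5000, 4.5000)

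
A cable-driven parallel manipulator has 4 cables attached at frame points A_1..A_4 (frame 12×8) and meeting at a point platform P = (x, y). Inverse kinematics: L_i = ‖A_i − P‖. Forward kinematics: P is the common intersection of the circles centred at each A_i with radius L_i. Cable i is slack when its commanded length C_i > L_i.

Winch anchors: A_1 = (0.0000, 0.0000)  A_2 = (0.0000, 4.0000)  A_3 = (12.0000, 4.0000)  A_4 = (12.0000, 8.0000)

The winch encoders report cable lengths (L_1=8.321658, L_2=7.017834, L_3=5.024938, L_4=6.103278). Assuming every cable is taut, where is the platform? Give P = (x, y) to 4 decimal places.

each cable: (A_i−P)·(A_i−P) = L_i²; let q_i = ‖A_i‖²−L_i²
q_1 = 0.0000+0.0000−69.2500 = -69.2500
row 1: 0.0000x − 8.0000y = -36.0000  (q_2=-33.2500)
row 2: -24.0000x − 8.0000y = -204.0000  (q_3=134.7500)
row 3: -24.0000x − 16.0000y = -240.0000  (q_4=170.7500)
Cramer on rows 1–2 → x = 7.0000, y = 4.5000
check cable 4: ‖A_4−P‖² = 37.2500 ≈ L_4² = 37.2500 ✓

(7.0000, 4.5000)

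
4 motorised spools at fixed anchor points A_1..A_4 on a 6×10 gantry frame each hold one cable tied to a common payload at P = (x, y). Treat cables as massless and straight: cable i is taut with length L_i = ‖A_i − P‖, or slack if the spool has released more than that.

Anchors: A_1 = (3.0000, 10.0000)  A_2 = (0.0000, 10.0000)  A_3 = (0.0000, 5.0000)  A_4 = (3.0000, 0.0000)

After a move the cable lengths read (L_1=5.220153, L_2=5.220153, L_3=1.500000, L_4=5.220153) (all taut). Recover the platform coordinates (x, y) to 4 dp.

expand ‖A_i−P‖²=L_i² and subtract eq 1 (c_i ≔ ‖A_i‖²−L_i²)
c_1 = 9.0000+100.0000−27.2500 = 81.7500
eq1−eq2 → [6.0000  0.0000]·P = 9.0000
eq1−eq3 → [6.0000  10.0000]·P = 59.0000
eq1−eq4 → [0.0000  20.0000]·P = 100.0000
2×2 solve → P = (1.5000, 5.0000)
check cable 4: ‖A_4−P‖² = 27.2500 ≈ L_4² = 27.2500 ✓

(1.5000, 5.0000)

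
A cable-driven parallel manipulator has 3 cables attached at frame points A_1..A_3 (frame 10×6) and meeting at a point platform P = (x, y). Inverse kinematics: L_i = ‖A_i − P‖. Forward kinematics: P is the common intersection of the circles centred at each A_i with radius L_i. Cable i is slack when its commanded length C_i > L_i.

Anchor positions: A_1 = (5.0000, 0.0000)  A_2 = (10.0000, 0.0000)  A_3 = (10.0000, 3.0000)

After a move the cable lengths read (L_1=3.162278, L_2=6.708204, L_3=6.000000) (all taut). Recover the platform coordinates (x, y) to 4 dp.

(4.0000, 3.0000)

expand ‖A_i−P‖²=L_i² and subtract eq 1 (k_i ≔ ‖A_i‖²−L_i²)
k_1 = 25.0000+0.0000−10.0000 = 15.0000
eq1−eq2 → [-10.0000  0.0000]·P = -40.0000
eq1−eq3 → [-10.0000  -6.0000]·P = -58.0000
2×2 solve → P = (4.0000, 3.0000)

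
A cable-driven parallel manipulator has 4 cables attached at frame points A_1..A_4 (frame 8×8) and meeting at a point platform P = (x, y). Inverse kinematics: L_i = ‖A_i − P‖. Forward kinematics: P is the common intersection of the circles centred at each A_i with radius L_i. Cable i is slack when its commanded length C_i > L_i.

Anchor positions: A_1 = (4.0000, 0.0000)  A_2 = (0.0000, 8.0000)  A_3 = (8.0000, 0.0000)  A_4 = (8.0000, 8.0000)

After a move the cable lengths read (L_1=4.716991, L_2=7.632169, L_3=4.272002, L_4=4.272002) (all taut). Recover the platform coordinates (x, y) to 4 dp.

each cable: (A_i−P)·(A_i−P) = L_i²; let c_i = ‖A_i‖²−L_i²
c_1 = 16.0000+0.0000−22.2500 = -6.2500
row 1: 8.0000x − 16.0000y = -12.0000  (c_2=5.7500)
row 2: -8.0000x + 0.0000y = -52.0000  (c_3=45.7500)
row 3: -8.0000x − 16.0000y = -116.0000  (c_4=109.7500)
Cramer on rows 1–2 → x = 6.5000, y = 4.0000
check cable 4: ‖A_4−P‖² = 18.2500 ≈ L_4² = 18.2500 ✓

(6.5000, 4.0000)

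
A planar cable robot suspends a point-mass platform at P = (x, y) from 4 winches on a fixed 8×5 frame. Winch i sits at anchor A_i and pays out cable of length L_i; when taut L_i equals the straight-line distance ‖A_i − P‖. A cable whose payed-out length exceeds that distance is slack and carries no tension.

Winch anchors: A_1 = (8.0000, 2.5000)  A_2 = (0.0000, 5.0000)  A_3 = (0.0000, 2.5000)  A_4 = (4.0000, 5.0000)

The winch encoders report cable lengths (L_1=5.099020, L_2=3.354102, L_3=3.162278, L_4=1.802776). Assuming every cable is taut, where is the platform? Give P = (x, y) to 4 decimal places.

circle eqns → linear via eq_j − eq_1; set k_j = A_j·A_j − L_j²
k_1 = 64.0000+6.2500−26.0000 = 44.2500
16.0000·x − 5.0000·y = k_1−k_2 = 30.5000
16.0000·x + 0.0000·y = k_1−k_3 = 48.0000
8.0000·x − 5.0000·y = k_1−k_4 = 6.5000
solve first two rows → x=3.0000, y=3.5000
check cable 4: ‖A_4−P‖² = 3.2500 ≈ L_4² = 3.2500 ✓

(3.0000, 3.5000)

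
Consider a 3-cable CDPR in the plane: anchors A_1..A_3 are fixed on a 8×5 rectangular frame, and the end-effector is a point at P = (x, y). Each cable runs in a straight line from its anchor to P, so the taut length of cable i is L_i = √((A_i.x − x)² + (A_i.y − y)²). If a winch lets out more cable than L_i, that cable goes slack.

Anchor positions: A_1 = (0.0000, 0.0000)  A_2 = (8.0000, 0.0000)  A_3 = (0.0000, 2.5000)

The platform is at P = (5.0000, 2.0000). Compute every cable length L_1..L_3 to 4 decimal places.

cable 1: Δx=-5.0000, Δy=-2.0000; L_1 = √(Δx²+Δy²) = 5.3852
cable 2: Δx=3.0000, Δy=-2.0000; L_2 = √(Δx²+Δy²) = 3.6056
cable 3: Δx=-5.0000, Δy=0.5000; L_3 = √(Δx²+Δy²) = 5.0249

(5.3852, 3.6056, 5.0249)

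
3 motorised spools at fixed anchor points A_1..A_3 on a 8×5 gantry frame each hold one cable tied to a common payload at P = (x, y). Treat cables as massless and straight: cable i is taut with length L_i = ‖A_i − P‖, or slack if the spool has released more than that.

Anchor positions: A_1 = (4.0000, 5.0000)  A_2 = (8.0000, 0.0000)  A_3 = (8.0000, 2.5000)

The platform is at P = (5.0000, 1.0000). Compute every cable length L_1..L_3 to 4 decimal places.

(4.1231, 3.1623, 3.3541)

cable 1: Δx=-1.0000, Δy=4.0000; L_1 = √(Δx²+Δy²) = 4.1231
cable 2: Δx=3.0000, Δy=-1.0000; L_2 = √(Δx²+Δy²) = 3.1623
cable 3: Δx=3.0000, Δy=1.5000; L_3 = √(Δx²+Δy²) = 3.3541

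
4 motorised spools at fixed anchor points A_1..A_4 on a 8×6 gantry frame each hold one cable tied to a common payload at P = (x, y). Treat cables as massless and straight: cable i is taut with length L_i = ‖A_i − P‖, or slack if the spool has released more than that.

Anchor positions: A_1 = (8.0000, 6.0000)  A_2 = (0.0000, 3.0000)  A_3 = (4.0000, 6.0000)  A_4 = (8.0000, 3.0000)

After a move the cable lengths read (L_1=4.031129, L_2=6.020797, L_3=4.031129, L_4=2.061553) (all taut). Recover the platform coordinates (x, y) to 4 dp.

(6.0000, 2.5000)

each cable: (A_i−P)·(A_i−P) = L_i²; let c_i = ‖A_i‖²−L_i²
c_1 = 64.0000+36.0000−16.2500 = 83.7500
row 1: 16.0000x + 6.0000y = 111.0000  (c_2=-27.2500)
row 2: 8.0000x + 0.0000y = 48.0000  (c_3=35.7500)
row 3: 0.0000x + 6.0000y = 15.0000  (c_4=68.7500)
Cramer on rows 1–2 → x = 6.0000, y = 2.5000
check cable 4: ‖A_4−P‖² = 4.2500 ≈ L_4² = 4.2500 ✓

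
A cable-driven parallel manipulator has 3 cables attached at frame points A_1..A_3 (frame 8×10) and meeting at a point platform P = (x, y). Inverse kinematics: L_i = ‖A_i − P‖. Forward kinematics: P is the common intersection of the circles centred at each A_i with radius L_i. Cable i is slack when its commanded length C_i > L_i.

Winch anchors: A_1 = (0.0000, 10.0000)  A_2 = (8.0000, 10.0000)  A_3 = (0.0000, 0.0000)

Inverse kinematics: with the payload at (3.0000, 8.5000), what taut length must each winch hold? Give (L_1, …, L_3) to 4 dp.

(3.3541, 5.2202, 9.0139)

cable 1: Δx=-3.0000, Δy=1.5000; L_1 = √(Δx²+Δy²) = 3.3541
cable 2: Δx=5.0000, Δy=1.5000; L_2 = √(Δx²+Δy²) = 5.2202
cable 3: Δx=-3.0000, Δy=-8.5000; L_3 = √(Δx²+Δy²) = 9.0139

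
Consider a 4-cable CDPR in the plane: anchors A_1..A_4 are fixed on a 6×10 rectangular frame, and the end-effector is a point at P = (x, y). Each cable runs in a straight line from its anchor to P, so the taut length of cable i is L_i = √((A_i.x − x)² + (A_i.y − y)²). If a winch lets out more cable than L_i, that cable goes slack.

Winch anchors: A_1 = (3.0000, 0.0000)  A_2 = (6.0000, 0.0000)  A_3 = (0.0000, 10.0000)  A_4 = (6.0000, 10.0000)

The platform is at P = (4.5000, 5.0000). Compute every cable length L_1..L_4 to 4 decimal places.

(5.2202, 5.2202, 6.7268, 5.2202)

L_1 = √((3.0000−4.5000)² + (0.0000−5.0000)²) = 5.2202
L_2 = √((6.0000−4.5000)² + (0.0000−5.0000)²) = 5.2202
L_3 = √((0.0000−4.5000)² + (10.0000−5.0000)²) = 6.7268
L_4 = √((6.0000−4.5000)² + (10.0000−5.0000)²) = 5.2202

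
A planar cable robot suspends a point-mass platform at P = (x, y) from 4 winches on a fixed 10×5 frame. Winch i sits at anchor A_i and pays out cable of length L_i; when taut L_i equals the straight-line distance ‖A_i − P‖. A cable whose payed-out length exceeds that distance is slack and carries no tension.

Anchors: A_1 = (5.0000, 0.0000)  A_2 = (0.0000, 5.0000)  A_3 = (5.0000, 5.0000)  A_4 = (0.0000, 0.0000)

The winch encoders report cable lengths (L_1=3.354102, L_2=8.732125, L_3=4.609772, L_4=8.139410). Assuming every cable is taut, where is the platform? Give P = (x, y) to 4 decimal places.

expand ‖A_i−P‖²=L_i² and subtract eq 1 (c_i ≔ ‖A_i‖²−L_i²)
c_1 = 25.0000+0.0000−11.2500 = 13.7500
eq1−eq2 → [10.0000  -10.0000]·P = 65.0000
eq1−eq3 → [0.0000  -10.0000]·P = -15.0000
eq1−eq4 → [10.0000  0.0000]·P = 80.0000
2×2 solve → P = (8.0000, 1.5000)
check cable 4: ‖A_4−P‖² = 66.2500 ≈ L_4² = 66.2500 ✓

(8.0000, 1.5000)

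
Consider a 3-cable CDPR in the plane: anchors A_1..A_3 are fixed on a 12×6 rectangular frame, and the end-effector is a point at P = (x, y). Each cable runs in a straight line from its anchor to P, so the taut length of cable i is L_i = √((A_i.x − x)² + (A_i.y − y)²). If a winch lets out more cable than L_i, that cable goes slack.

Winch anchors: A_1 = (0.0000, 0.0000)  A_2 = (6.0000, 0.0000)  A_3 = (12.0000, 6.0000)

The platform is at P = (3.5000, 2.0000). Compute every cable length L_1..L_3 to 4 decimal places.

(4.0311, 3.2016, 9.3941)

L_1 = √((0.0000−3.5000)² + (0.0000−2.0000)²) = 4.0311
L_2 = √((6.0000−3.5000)² + (0.0000−2.0000)²) = 3.2016
L_3 = √((12.0000−3.5000)² + (6.0000−2.0000)²) = 9.3941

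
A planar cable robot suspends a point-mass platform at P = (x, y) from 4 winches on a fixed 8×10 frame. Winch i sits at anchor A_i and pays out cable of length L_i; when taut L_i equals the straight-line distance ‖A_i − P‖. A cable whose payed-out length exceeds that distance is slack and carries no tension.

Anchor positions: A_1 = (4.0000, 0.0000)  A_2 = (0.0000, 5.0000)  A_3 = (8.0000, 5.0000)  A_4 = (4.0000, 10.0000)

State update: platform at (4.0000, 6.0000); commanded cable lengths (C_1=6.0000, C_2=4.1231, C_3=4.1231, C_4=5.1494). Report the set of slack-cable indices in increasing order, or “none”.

4

cable 1: √((0.0000)²+(-6.0000)²)=6.0000, C_1=6.0000: taut
cable 2: √((-4.0000)²+(-1.0000)²)=4.1231, C_2=4.1231: taut
cable 3: √((4.0000)²+(-1.0000)²)=4.1231, C_3=4.1231: taut
cable 4: √((0.0000)²+(4.0000)²)=4.0000, C_4=5.1494: slack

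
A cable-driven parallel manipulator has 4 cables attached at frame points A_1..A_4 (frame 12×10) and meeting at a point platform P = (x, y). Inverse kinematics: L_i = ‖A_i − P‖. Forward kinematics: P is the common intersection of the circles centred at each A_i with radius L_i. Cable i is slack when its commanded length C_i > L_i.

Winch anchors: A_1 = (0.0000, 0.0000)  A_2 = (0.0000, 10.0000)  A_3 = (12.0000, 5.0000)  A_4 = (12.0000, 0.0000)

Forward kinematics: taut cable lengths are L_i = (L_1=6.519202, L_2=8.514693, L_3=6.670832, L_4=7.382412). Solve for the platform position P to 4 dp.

(5.5000, 3.5000)

expand ‖A_i−P‖²=L_i² and subtract eq 1 (q_i ≔ ‖A_i‖²−L_i²)
q_1 = 0.0000+0.0000−42.5000 = -42.5000
eq1−eq2 → [0.0000  -20.0000]·P = -70.0000
eq1−eq3 → [-24.0000  -10.0000]·P = -167.0000
eq1−eq4 → [-24.0000  0.0000]·P = -132.0000
2×2 solve → P = (5.5000, 3.5000)
check cable 4: ‖A_4−P‖² = 54.5000 ≈ L_4² = 54.5000 ✓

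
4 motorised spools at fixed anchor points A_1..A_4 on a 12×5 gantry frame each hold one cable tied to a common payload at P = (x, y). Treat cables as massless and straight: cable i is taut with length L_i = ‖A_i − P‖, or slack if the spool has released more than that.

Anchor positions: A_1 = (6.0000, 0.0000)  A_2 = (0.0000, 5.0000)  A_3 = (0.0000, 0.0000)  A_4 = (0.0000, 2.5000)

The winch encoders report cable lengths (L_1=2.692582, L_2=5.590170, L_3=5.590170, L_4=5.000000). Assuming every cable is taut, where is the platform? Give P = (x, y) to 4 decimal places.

each cable: (A_i−P)·(A_i−P) = L_i²; let c_i = ‖A_i‖²−L_i²
c_1 = 36.0000+0.0000−7.2500 = 28.7500
row 1: 12.0000x − 10.0000y = 35.0000  (c_2=-6.2500)
row 2: 12.0000x + 0.0000y = 60.0000  (c_3=-31.2500)
row 3: 12.0000x − 5.0000y = 47.5000  (c_4=-18.7500)
Cramer on rows 1–2 → x = 5.0000, y = 2.5000
check cable 4: ‖A_4−P‖² = 25.0000 ≈ L_4² = 25.0000 ✓

(5.0000, 2.5000)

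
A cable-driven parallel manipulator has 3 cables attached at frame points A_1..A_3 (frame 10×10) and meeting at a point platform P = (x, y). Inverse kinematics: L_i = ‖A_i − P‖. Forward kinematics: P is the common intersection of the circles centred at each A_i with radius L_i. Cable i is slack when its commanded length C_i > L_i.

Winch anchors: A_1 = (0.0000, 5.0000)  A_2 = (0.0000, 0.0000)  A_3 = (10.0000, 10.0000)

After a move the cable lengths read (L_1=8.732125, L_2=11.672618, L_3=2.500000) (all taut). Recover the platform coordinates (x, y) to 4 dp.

(8.0000, 8.5000)

each cable: (A_i−P)·(A_i−P) = L_i²; let k_i = ‖A_i‖²−L_i²
k_1 = 0.0000+25.0000−76.2500 = -51.2500
row 1: 0.0000x + 10.0000y = 85.0000  (k_2=-136.2500)
row 2: -20.0000x − 10.0000y = -245.0000  (k_3=193.7500)
Cramer on rows 1–2 → x = 8.0000, y = 8.5000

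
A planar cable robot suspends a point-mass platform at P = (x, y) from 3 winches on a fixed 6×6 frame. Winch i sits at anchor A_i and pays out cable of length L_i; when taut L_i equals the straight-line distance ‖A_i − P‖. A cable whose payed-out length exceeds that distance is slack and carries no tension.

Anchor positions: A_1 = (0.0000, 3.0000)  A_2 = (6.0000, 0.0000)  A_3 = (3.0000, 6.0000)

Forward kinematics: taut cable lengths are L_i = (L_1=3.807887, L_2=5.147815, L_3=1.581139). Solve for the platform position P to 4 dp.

(3.5000, 4.5000)

circle eqns → linear via eq_j − eq_1; set c_j = A_j·A_j − L_j²
c_1 = 0.0000+9.0000−14.5000 = -5.5000
-12.0000·x + 6.0000·y = c_1−c_2 = -15.0000
-6.0000·x − 6.0000·y = c_1−c_3 = -48.0000
solve first two rows → x=3.5000, y=4.5000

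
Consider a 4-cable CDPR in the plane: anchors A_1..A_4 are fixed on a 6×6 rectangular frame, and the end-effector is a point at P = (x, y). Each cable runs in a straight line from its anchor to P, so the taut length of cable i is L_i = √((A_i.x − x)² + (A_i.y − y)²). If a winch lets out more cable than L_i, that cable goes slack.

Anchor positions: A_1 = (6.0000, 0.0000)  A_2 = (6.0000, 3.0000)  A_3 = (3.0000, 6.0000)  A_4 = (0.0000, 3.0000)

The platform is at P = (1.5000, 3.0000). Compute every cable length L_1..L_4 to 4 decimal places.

cable 1: Δx=4.5000, Δy=-3.0000; L_1 = √(Δx²+Δy²) = 5.4083
cable 2: Δx=4.5000, Δy=0.0000; L_2 = √(Δx²+Δy²) = 4.5000
cable 3: Δx=1.5000, Δy=3.0000; L_3 = √(Δx²+Δy²) = 3.3541
cable 4: Δx=-1.5000, Δy=0.0000; L_4 = √(Δx²+Δy²) = 1.5000

(5.4083, 4.5000, 3.3541, 1.5000)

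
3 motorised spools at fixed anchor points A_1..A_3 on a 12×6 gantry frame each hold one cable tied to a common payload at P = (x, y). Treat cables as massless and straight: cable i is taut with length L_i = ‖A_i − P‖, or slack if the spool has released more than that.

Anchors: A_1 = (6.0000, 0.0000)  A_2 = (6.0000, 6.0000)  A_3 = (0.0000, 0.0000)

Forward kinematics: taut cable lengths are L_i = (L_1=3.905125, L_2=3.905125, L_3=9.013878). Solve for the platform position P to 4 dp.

(8.5000, 3.0000)

each cable: (A_i−P)·(A_i−P) = L_i²; let q_i = ‖A_i‖²−L_i²
q_1 = 36.0000+0.0000−15.2500 = 20.7500
row 1: 0.0000x − 12.0000y = -36.0000  (q_2=56.7500)
row 2: 12.0000x + 0.0000y = 102.0000  (q_3=-81.2500)
Cramer on rows 1–2 → x = 8.5000, y = 3.0000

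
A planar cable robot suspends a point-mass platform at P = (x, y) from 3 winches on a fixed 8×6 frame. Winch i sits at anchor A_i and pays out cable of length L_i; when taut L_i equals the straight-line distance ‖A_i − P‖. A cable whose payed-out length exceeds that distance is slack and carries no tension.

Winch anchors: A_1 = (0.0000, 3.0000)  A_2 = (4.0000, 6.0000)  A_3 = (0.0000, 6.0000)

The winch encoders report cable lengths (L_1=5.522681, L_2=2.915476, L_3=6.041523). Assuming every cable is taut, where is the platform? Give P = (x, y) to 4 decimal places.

each cable: (A_i−P)·(A_i−P) = L_i²; let k_i = ‖A_i‖²−L_i²
k_1 = 0.0000+9.0000−30.5000 = -21.5000
row 1: -8.0000x − 6.0000y = -65.0000  (k_2=43.5000)
row 2: 0.0000x − 6.0000y = -21.0000  (k_3=-0.5000)
Cramer on rows 1–2 → x = 5.5000, y = 3.5000

(5.5000, 3.5000)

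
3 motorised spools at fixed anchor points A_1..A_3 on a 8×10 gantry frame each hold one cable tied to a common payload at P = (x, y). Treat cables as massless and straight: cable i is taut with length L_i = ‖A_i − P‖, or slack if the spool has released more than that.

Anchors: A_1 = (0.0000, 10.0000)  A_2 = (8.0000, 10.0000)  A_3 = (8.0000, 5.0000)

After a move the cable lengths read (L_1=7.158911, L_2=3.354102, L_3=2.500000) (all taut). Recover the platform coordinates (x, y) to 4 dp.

(6.5000, 7.0000)

expand ‖A_i−P‖²=L_i² and subtract eq 1 (k_i ≔ ‖A_i‖²−L_i²)
k_1 = 0.0000+100.0000−51.2500 = 48.7500
eq1−eq2 → [-16.0000  0.0000]·P = -104.0000
eq1−eq3 → [-16.0000  10.0000]·P = -34.0000
2×2 solve → P = (6.5000, 7.0000)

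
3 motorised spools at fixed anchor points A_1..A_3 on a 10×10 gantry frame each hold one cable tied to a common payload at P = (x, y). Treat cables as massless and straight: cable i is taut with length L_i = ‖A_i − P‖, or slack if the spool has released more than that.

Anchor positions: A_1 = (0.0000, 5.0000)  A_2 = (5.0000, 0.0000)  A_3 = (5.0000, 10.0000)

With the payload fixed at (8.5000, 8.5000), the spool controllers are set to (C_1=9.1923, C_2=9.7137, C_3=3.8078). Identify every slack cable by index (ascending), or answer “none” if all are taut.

2

i=1: geometric 9.1924 vs commanded 9.1923 ⇒ taut
i=2: geometric 9.1924 vs commanded 9.7137 ⇒ slack
i=3: geometric 3.8079 vs commanded 3.8078 ⇒ taut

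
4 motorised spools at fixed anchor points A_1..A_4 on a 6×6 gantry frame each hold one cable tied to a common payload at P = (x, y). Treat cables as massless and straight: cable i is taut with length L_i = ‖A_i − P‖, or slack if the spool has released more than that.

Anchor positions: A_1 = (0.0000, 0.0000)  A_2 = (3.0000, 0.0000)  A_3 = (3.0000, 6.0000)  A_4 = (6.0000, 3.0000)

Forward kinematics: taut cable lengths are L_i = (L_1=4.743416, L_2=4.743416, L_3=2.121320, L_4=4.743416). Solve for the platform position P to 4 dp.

circle eqns → linear via eq_j − eq_1; set q_j = A_j·A_j − L_j²
q_1 = 0.0000+0.0000−22.5000 = -22.5000
-6.0000·x + 0.0000·y = q_1−q_2 = -9.0000
-6.0000·x − 12.0000·y = q_1−q_3 = -63.0000
-12.0000·x − 6.0000·y = q_1−q_4 = -45.0000
solve first two rows → x=1.5000, y=4.5000
check cable 4: ‖A_4−P‖² = 22.5000 ≈ L_4² = 22.5000 ✓

(1.5000, 4.5000)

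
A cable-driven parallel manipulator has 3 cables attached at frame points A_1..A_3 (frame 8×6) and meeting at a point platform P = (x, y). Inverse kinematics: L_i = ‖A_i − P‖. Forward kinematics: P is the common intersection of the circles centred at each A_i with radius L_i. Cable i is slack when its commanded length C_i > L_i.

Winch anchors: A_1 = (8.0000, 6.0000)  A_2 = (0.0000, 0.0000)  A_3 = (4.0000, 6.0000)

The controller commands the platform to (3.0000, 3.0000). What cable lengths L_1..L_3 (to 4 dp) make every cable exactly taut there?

cable 1: Δx=5.0000, Δy=3.0000; L_1 = √(Δx²+Δy²) = 5.8310
cable 2: Δx=-3.0000, Δy=-3.0000; L_2 = √(Δx²+Δy²) = 4.2426
cable 3: Δx=1.0000, Δy=3.0000; L_3 = √(Δx²+Δy²) = 3.1623

(5.8310, 4.2426, 3.1623)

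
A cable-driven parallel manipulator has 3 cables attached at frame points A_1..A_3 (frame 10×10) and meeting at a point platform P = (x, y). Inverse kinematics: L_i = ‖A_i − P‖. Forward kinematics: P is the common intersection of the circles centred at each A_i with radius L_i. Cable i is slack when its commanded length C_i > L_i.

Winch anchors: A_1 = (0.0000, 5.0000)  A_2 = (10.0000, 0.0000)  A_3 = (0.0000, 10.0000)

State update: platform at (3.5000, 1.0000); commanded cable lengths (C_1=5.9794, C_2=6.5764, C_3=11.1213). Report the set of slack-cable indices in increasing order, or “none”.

cable 1: √((-3.5000)²+(4.0000)²)=5.3151, C_1=5.9794: slack
cable 2: √((6.5000)²+(-1.0000)²)=6.5765, C_2=6.5764: taut
cable 3: √((-3.5000)²+(9.0000)²)=9.6566, C_3=11.1213: slack

1, 3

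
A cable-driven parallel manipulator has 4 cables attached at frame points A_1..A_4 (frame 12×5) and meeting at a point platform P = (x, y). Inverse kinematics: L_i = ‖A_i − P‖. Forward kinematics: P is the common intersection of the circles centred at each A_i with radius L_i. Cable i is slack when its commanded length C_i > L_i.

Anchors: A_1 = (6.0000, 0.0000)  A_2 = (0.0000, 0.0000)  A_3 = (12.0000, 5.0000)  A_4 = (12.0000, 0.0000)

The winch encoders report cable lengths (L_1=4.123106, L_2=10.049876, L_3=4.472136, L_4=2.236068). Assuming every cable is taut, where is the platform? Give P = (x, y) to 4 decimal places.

expand ‖A_i−P‖²=L_i² and subtract eq 1 (c_i ≔ ‖A_i‖²−L_i²)
c_1 = 36.0000+0.0000−17.0000 = 19.0000
eq1−eq2 → [12.0000  0.0000]·P = 120.0000
eq1−eq3 → [-12.0000  -10.0000]·P = -130.0000
eq1−eq4 → [-12.0000  0.0000]·P = -120.0000
2×2 solve → P = (10.0000, 1.0000)
check cable 4: ‖A_4−P‖² = 5.0000 ≈ L_4² = 5.0000 ✓

(10.0000, 1.0000)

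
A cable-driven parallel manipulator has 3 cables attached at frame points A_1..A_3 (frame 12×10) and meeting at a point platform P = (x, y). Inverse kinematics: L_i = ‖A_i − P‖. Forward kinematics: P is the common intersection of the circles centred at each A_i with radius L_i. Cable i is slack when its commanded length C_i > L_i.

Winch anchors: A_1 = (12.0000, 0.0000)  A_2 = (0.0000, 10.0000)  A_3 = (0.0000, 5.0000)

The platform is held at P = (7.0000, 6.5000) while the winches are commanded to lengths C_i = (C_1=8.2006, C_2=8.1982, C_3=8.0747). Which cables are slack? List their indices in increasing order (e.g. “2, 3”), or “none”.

2, 3

cable 1: √((5.0000)²+(-6.5000)²)=8.2006, C_1=8.2006: taut
cable 2: √((-7.0000)²+(3.5000)²)=7.8262, C_2=8.1982: slack
cable 3: √((-7.0000)²+(-1.5000)²)=7.1589, C_3=8.0747: slack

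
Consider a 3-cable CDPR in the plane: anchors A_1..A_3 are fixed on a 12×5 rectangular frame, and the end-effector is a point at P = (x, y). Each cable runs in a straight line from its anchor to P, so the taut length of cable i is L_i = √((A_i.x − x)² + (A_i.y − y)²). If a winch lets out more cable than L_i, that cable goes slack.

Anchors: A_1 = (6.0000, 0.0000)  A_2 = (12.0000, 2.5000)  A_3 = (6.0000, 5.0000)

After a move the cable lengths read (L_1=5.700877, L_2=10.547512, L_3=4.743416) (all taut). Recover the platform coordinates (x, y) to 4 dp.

circle eqns → linear via eq_j − eq_1; set q_j = A_j·A_j − L_j²
q_1 = 36.0000+0.0000−32.5000 = 3.5000
-12.0000·x − 5.0000·y = q_1−q_2 = -35.5000
0.0000·x − 10.0000·y = q_1−q_3 = -35.0000
solve first two rows → x=1.5000, y=3.5000

(1.5000, 3.5000)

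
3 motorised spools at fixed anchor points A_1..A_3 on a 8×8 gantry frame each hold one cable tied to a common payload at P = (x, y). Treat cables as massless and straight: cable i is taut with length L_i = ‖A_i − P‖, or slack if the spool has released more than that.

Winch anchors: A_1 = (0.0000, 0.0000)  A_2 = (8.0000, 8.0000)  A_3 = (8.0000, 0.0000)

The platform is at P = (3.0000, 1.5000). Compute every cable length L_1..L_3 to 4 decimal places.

L_1: Δ = A_1−P = (-3.0000, -1.5000) → ‖Δ‖ = √11.2500 = 3.3541
L_2: Δ = A_2−P = (5.0000, 6.5000) → ‖Δ‖ = √67.2500 = 8.2006
L_3: Δ = A_3−P = (5.0000, -1.5000) → ‖Δ‖ = √27.2500 = 5.2202

(3.3541, 8.2006, 5.2202)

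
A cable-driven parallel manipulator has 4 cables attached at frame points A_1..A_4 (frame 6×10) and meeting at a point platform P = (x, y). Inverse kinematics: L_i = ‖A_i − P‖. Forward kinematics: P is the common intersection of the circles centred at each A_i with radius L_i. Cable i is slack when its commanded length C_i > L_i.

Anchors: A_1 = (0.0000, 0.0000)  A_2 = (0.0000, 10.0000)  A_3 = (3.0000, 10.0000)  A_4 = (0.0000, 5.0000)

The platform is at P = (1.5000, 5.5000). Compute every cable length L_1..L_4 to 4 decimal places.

(5.7009, 4.7434, 4.7434, 1.5811)

cable 1: Δx=-1.5000, Δy=-5.5000; L_1 = √(Δx²+Δy²) = 5.7009
cable 2: Δx=-1.5000, Δy=4.5000; L_2 = √(Δx²+Δy²) = 4.7434
cable 3: Δx=1.5000, Δy=4.5000; L_3 = √(Δx²+Δy²) = 4.7434
cable 4: Δx=-1.5000, Δy=-0.5000; L_4 = √(Δx²+Δy²) = 1.5811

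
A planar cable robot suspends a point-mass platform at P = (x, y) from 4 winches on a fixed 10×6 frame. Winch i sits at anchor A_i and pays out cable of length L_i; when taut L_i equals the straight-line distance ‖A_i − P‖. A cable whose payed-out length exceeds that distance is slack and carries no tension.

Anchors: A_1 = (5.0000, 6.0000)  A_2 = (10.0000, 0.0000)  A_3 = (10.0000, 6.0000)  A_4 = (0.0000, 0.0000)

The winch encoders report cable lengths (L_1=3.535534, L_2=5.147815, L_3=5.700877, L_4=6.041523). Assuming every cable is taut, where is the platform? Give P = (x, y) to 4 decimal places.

each cable: (A_i−P)·(A_i−P) = L_i²; let c_i = ‖A_i‖²−L_i²
c_1 = 25.0000+36.0000−12.5000 = 48.5000
row 1: -10.0000x + 12.0000y = -25.0000  (c_2=73.5000)
row 2: -10.0000x + 0.0000y = -55.0000  (c_3=103.5000)
row 3: 10.0000x + 12.0000y = 85.0000  (c_4=-36.5000)
Cramer on rows 1–2 → x = 5.5000, y = 2.5000
check cable 4: ‖A_4−P‖² = 36.5000 ≈ L_4² = 36.5000 ✓

(5.5000, 2.5000)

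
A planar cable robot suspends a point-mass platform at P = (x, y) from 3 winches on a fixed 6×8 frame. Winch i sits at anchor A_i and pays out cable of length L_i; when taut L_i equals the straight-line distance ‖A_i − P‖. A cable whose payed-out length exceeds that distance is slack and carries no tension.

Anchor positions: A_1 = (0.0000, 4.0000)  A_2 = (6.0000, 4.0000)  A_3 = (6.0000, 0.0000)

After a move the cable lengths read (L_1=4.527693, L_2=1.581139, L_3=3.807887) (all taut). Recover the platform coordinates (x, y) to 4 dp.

(4.5000, 3.5000)

expand ‖A_i−P‖²=L_i² and subtract eq 1 (c_i ≔ ‖A_i‖²−L_i²)
c_1 = 0.0000+16.0000−20.5000 = -4.5000
eq1−eq2 → [-12.0000  0.0000]·P = -54.0000
eq1−eq3 → [-12.0000  8.0000]·P = -26.0000
2×2 solve → P = (4.5000, 3.5000)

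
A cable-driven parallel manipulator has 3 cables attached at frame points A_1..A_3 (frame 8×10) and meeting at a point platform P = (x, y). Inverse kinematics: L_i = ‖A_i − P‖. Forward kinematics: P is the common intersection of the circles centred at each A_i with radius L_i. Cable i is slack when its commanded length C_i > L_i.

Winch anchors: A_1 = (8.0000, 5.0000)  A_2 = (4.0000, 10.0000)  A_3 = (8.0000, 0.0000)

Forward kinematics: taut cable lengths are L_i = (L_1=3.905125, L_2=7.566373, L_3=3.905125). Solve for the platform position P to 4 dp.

each cable: (A_i−P)·(A_i−P) = L_i²; let c_i = ‖A_i‖²−L_i²
c_1 = 64.0000+25.0000−15.2500 = 73.7500
row 1: 8.0000x − 10.0000y = 15.0000  (c_2=58.7500)
row 2: 0.0000x + 10.0000y = 25.0000  (c_3=48.7500)
Cramer on rows 1–2 → x = 5.0000, y = 2.5000

(5.0000, 2.5000)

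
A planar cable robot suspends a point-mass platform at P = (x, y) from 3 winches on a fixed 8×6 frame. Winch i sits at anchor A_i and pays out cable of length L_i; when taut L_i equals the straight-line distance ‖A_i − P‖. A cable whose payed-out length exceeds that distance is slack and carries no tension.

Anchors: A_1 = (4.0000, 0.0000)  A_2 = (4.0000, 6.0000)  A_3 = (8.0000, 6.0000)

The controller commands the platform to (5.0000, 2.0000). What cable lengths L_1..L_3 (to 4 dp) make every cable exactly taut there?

(2.2361, 4.1231, 5.0000)

cable 1: Δx=-1.0000, Δy=-2.0000; L_1 = √(Δx²+Δy²) = 2.2361
cable 2: Δx=-1.0000, Δy=4.0000; L_2 = √(Δx²+Δy²) = 4.1231
cable 3: Δx=3.0000, Δy=4.0000; L_3 = √(Δx²+Δy²) = 5.0000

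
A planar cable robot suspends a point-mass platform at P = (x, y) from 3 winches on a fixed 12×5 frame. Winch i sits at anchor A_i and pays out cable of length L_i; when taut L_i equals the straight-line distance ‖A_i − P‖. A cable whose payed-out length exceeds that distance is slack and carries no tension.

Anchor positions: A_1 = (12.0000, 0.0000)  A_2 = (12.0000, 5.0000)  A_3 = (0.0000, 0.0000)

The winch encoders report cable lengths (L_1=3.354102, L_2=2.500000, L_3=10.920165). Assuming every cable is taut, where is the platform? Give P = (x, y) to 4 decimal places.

each cable: (A_i−P)·(A_i−P) = L_i²; let k_i = ‖A_i‖²−L_i²
k_1 = 144.0000+0.0000−11.2500 = 132.7500
row 1: 0.0000x − 10.0000y = -30.0000  (k_2=162.7500)
row 2: 24.0000x + 0.0000y = 252.0000  (k_3=-119.2500)
Cramer on rows 1–2 → x = 10.5000, y = 3.0000

(10.5000, 3.0000)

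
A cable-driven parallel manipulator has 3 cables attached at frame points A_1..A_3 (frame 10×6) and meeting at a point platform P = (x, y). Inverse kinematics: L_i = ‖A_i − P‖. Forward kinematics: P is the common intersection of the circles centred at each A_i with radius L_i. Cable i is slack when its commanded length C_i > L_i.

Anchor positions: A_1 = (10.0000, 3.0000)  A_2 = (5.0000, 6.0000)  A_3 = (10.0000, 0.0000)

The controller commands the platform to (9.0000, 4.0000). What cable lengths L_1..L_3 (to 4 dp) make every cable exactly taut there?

(1.4142, 4.4721, 4.1231)

L_1 = √((10.0000−9.0000)² + (3.0000−4.0000)²) = 1.4142
L_2 = √((5.0000−9.0000)² + (6.0000−4.0000)²) = 4.4721
L_3 = √((10.0000−9.0000)² + (0.0000−4.0000)²) = 4.1231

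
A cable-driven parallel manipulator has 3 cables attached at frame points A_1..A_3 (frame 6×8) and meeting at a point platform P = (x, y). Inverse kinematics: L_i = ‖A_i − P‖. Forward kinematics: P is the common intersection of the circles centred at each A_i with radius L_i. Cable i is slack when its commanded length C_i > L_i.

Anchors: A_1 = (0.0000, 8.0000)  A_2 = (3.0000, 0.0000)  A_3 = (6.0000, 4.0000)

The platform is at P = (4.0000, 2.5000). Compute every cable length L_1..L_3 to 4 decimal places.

L_1 = √((0.0000−4.0000)² + (8.0000−2.5000)²) = 6.8007
L_2 = √((3.0000−4.0000)² + (0.0000−2.5000)²) = 2.6926
L_3 = √((6.0000−4.0000)² + (4.0000−2.5000)²) = 2.5000

(6.8007, 2.6926, 2.5000)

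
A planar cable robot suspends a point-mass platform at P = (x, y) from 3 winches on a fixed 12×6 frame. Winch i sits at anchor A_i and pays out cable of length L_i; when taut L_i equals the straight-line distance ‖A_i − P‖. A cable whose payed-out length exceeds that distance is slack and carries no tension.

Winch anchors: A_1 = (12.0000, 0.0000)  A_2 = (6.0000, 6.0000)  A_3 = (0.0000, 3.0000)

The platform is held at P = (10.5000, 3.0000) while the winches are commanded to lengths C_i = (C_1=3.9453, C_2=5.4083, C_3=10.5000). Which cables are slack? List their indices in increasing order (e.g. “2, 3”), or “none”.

1

cable 1: L_1 = ‖A_1−P‖ = 3.3541;  C_1 = 3.9453 → slack
cable 2: L_2 = ‖A_2−P‖ = 5.4083;  C_2 = 5.4083 → taut
cable 3: L_3 = ‖A_3−P‖ = 10.5000;  C_3 = 10.5000 → taut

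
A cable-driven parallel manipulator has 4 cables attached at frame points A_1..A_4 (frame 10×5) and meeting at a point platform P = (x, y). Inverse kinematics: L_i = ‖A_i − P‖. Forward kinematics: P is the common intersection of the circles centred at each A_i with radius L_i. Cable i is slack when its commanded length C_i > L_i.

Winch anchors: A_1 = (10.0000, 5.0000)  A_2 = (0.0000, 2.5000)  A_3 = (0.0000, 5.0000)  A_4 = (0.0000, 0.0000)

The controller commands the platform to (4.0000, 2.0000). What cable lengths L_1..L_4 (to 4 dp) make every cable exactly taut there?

(6.7082, 4.0311, 5.0000, 4.4721)

L_1: Δ = A_1−P = (6.0000, 3.0000) → ‖Δ‖ = √45.0000 = 6.7082
L_2: Δ = A_2−P = (-4.0000, 0.5000) → ‖Δ‖ = √16.2500 = 4.0311
L_3: Δ = A_3−P = (-4.0000, 3.0000) → ‖Δ‖ = √25.0000 = 5.0000
L_4: Δ = A_4−P = (-4.0000, -2.0000) → ‖Δ‖ = √20.0000 = 4.4721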